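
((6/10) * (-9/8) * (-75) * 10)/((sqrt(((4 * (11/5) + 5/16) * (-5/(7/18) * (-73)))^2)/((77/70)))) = 385/5913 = 0.07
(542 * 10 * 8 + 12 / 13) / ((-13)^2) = 563692 / 2197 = 256.57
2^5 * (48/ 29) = 52.97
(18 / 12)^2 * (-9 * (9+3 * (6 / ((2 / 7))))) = -1458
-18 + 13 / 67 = -1193 / 67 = -17.81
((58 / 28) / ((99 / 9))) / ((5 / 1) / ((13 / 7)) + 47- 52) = -377 / 4620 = -0.08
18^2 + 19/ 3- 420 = -89.67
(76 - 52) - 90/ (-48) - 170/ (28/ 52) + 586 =16585/ 56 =296.16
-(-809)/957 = 809/957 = 0.85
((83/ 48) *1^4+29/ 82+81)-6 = 151699/ 1968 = 77.08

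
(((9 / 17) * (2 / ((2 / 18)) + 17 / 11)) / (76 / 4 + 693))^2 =0.00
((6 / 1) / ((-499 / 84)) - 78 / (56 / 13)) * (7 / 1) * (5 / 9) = -445175 / 5988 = -74.34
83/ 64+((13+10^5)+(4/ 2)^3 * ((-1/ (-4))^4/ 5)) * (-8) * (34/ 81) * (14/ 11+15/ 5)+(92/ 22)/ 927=-4682389567061/ 3263040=-1434977.68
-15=-15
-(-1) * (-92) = -92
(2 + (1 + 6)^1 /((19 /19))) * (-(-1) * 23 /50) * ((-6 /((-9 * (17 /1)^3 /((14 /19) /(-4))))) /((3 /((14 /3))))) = -1127 /7001025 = -0.00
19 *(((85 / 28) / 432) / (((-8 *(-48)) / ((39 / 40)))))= 4199 / 12386304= 0.00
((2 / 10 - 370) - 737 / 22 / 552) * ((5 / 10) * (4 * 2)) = -2041631 / 1380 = -1479.44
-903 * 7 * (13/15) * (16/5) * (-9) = 3944304/25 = 157772.16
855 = 855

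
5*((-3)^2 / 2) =45 / 2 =22.50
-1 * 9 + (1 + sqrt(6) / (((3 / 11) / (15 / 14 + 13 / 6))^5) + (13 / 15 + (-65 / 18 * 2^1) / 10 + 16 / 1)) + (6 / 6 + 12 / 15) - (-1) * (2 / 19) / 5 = 17041 / 1710 + 234157455059968 * sqrt(6) / 992436543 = 577947.46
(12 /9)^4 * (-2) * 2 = -1024 /81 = -12.64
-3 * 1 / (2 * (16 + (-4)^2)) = -3 / 64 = -0.05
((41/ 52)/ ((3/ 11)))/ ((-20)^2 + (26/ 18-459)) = -1353/ 26936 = -0.05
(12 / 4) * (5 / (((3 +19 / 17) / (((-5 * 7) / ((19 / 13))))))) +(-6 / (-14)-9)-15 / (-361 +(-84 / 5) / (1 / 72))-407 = -502.80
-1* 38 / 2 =-19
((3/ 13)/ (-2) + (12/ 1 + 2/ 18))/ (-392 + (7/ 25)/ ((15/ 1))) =-0.03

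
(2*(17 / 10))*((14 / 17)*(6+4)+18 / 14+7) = 1966 / 35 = 56.17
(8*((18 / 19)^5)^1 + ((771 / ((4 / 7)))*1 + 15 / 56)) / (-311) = -187972756191 / 43123740184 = -4.36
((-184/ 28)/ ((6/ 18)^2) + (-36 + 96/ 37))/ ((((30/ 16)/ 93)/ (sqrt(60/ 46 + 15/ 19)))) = -1188912 * sqrt(399855)/ 113183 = -6642.32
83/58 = 1.43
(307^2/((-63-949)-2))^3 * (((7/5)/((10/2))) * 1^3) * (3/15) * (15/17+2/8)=-451251873537214211/8862021324000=-50919.75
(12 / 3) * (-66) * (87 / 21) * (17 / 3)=-43384 / 7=-6197.71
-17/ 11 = -1.55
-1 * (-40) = 40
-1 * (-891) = 891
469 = 469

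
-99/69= -33/23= -1.43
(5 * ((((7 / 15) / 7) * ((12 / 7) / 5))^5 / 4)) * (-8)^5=-8388608 / 32826171875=-0.00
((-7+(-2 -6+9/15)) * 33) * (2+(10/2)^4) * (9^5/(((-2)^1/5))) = 43984182924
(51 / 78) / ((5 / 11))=187 / 130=1.44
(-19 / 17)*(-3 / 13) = 57 / 221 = 0.26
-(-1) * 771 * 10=7710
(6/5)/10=0.12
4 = 4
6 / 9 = 2 / 3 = 0.67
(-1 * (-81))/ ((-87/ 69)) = -1863/ 29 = -64.24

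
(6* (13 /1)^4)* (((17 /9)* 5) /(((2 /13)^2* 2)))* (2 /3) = 410278765 /18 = 22793264.72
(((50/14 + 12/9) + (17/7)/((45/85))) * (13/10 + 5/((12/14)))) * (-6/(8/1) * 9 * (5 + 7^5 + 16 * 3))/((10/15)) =-80910297/7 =-11558613.86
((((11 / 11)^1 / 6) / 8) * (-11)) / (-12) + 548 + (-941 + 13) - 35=-239029 / 576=-414.98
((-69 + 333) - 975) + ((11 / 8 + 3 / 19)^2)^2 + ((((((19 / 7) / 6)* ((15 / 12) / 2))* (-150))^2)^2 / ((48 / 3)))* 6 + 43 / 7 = 1212504.06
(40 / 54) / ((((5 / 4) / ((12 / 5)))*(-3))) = -64 / 135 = -0.47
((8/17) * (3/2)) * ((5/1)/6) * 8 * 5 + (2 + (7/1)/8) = 3591/136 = 26.40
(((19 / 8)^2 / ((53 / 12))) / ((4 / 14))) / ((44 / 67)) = 507927 / 74624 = 6.81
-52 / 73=-0.71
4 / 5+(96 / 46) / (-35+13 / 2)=1588 / 2185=0.73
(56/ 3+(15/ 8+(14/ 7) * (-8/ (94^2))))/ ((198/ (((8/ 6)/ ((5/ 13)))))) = 14156233/ 39364380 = 0.36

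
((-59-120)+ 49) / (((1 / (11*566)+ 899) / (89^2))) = -1282219796 / 1119435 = -1145.42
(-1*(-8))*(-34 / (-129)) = 2.11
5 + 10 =15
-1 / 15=-0.07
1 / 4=0.25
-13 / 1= -13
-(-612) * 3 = 1836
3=3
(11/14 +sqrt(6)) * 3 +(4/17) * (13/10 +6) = 11.42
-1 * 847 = -847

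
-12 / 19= -0.63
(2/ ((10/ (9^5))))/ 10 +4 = 59249/ 50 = 1184.98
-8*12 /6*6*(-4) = 384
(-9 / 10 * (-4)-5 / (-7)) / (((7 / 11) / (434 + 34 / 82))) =29584071 / 10045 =2945.15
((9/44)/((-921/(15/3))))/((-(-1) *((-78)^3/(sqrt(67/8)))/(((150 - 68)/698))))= 0.00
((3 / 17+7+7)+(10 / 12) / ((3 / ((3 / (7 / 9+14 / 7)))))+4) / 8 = 3141 / 1360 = 2.31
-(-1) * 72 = 72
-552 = -552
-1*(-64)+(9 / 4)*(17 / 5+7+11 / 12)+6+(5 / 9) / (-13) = 893129 / 9360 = 95.42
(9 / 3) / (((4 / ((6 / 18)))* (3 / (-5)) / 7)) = -35 / 12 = -2.92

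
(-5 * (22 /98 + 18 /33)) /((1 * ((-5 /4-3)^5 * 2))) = 1062400 /765302923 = 0.00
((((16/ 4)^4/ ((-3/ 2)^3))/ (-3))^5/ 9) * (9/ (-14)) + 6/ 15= -90071943732428306/ 122037454035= -738068.03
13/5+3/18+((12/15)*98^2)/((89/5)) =1159867/2670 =434.41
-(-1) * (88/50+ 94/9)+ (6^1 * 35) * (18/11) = 880706/2475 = 355.84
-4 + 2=-2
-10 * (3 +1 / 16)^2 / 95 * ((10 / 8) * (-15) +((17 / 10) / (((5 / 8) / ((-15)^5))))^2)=-40973451560819925 / 9728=-4211909083143.50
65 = 65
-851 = -851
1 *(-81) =-81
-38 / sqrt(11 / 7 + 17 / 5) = -19 * sqrt(6090) / 87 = -17.04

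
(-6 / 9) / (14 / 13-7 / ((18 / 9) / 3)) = 0.07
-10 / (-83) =10 / 83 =0.12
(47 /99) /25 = 47 /2475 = 0.02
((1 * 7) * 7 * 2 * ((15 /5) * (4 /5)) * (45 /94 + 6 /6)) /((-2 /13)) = -531258 /235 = -2260.67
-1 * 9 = -9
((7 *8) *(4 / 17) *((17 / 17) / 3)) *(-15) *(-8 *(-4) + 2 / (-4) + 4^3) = -106960 / 17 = -6291.76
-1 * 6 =-6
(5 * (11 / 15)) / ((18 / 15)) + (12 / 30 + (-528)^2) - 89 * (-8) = 25154951 / 90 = 279499.46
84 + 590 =674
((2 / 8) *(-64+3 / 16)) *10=-5105 / 32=-159.53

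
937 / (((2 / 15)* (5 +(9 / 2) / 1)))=14055 / 19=739.74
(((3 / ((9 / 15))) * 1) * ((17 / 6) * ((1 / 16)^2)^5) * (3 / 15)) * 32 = 17 / 206158430208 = 0.00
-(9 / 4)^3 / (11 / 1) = -729 / 704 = -1.04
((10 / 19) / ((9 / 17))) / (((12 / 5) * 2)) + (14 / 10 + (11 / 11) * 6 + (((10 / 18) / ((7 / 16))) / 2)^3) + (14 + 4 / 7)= 2131677749 / 95017860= 22.43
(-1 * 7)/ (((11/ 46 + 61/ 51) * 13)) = -2346/ 6253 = -0.38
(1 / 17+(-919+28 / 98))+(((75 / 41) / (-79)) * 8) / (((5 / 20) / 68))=-373508280 / 385441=-969.04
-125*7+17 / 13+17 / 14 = -158791 / 182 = -872.48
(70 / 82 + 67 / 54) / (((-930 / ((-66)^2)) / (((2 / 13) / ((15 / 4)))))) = -4488616 / 11153025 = -0.40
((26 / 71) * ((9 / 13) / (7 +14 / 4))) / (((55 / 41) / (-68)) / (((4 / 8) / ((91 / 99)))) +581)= 150552 / 3622519187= 0.00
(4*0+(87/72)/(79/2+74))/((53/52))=377/36093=0.01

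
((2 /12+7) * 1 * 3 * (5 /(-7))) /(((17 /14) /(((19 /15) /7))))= -817 /357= -2.29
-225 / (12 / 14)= -525 / 2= -262.50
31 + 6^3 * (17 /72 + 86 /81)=934 /3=311.33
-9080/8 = -1135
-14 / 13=-1.08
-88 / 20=-22 / 5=-4.40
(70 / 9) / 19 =70 / 171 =0.41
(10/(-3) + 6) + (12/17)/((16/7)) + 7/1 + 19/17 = 2263/204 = 11.09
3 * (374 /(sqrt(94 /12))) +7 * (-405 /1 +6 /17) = -48153 /17 +1122 * sqrt(282) /47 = -2431.64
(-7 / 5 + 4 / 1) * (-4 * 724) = -37648 / 5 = -7529.60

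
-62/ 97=-0.64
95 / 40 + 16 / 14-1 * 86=-4619 / 56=-82.48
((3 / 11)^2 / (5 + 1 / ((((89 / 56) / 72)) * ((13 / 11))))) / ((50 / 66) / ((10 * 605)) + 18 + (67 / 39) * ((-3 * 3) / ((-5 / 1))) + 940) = 44671770 / 25013021955527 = 0.00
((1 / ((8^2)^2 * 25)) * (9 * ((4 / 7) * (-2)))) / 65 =-0.00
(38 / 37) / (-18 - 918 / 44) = -44 / 1665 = -0.03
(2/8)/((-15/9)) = -3/20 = -0.15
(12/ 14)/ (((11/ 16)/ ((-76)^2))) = 554496/ 77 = 7201.25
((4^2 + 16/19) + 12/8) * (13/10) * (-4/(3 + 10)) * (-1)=697/95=7.34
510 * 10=5100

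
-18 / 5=-3.60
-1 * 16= -16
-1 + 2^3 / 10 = -1 / 5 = -0.20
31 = 31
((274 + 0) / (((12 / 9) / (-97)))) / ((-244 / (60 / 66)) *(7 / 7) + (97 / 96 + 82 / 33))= 105248880 / 1398697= 75.25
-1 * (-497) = 497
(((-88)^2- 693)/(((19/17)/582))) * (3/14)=104643891/133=786796.17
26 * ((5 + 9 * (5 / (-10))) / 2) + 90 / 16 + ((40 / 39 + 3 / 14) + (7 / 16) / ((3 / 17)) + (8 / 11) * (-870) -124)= -11865985 / 16016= -740.88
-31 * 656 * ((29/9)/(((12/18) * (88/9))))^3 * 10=-4184786565/170368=-24563.22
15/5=3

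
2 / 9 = 0.22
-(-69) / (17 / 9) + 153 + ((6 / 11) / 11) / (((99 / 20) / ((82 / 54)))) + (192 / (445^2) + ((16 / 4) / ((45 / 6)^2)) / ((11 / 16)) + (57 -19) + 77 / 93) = 2570609863955977 / 11251067015925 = 228.48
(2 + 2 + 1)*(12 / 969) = 20 / 323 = 0.06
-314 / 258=-157 / 129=-1.22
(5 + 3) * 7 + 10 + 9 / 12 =267 / 4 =66.75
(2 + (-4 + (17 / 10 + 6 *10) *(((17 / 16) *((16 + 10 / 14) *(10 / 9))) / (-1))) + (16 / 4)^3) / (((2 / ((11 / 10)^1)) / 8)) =-1423543 / 280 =-5084.08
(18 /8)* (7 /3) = 21 /4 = 5.25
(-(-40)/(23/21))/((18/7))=980/69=14.20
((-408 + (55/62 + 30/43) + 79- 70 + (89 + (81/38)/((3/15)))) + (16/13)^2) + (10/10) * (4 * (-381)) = -1820.24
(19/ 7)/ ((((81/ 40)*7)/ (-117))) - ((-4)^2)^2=-122776/ 441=-278.40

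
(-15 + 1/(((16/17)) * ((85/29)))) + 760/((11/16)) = 959919/880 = 1090.82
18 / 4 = 9 / 2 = 4.50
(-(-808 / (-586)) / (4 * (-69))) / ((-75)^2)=101 / 113720625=0.00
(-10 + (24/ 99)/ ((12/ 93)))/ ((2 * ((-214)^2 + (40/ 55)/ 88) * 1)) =-1474/ 16623951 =-0.00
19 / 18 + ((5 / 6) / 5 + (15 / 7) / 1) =212 / 63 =3.37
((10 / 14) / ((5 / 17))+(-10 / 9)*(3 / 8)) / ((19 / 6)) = 169 / 266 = 0.64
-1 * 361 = -361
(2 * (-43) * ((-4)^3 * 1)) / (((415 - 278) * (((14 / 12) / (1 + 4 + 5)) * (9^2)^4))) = 0.00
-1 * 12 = -12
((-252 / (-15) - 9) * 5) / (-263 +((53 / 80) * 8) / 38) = -14820 / 99887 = -0.15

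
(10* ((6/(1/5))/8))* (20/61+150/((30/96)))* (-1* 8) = -8790000/61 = -144098.36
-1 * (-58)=58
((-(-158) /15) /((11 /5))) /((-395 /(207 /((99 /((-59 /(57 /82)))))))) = 222548 /103455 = 2.15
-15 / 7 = -2.14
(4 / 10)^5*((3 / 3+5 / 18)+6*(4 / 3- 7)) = -9424 / 28125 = -0.34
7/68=0.10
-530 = -530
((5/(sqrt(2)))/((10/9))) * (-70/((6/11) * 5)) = -231 * sqrt(2)/4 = -81.67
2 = 2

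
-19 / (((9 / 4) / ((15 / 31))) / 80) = -30400 / 93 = -326.88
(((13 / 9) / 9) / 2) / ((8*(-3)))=-13 / 3888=-0.00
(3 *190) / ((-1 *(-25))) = 114 / 5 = 22.80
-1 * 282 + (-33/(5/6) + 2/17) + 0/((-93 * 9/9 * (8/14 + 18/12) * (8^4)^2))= -27326/85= -321.48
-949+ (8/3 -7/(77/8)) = -31253/33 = -947.06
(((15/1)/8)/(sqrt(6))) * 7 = 35 * sqrt(6)/16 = 5.36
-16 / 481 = -0.03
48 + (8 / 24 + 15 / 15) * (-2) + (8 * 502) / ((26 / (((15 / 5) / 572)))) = 257342 / 5577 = 46.14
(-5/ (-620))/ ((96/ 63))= 21/ 3968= 0.01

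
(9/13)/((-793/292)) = -2628/10309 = -0.25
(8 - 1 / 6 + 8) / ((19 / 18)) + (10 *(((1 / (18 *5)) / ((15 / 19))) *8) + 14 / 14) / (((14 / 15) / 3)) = 131 / 6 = 21.83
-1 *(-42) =42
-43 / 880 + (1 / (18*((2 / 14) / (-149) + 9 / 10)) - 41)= -3043939139 / 74265840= -40.99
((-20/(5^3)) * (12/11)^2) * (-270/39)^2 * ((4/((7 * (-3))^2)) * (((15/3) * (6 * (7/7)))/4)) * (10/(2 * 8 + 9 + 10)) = -0.18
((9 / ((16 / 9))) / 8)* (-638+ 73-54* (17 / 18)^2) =-99333 / 256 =-388.02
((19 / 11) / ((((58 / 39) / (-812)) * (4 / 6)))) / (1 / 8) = -11317.09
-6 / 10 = -3 / 5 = -0.60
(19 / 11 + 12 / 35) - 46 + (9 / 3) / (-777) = -625836 / 14245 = -43.93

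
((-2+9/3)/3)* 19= 19/3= 6.33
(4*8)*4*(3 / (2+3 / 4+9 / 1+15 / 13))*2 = 59.52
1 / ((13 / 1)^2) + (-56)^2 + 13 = 532182 / 169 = 3149.01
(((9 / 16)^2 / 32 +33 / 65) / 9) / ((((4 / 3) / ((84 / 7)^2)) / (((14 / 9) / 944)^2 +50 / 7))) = 6376103639137 / 143722414080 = 44.36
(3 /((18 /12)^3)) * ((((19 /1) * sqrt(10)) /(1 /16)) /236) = 608 * sqrt(10) /531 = 3.62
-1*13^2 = -169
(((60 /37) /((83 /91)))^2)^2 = 888731494560000 /88944534343681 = 9.99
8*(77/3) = 616/3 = 205.33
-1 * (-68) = 68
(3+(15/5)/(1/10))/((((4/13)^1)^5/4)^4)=627163804571066381480433/4294967296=146022952294691.09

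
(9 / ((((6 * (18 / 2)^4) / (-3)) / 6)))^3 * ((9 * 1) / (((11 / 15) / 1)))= -5 / 5845851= -0.00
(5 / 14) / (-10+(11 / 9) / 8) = -180 / 4963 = -0.04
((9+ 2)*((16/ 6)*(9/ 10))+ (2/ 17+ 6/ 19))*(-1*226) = -6064.36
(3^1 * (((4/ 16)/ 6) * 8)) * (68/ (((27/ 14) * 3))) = 952/ 81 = 11.75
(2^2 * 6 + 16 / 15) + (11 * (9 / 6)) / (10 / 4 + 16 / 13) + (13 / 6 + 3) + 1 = 103759 / 2910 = 35.66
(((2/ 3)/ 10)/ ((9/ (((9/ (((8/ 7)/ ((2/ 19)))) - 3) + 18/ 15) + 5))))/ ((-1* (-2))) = 1531/ 102600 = 0.01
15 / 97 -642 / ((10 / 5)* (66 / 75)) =-778095 / 2134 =-364.62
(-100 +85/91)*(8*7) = -72120/13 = -5547.69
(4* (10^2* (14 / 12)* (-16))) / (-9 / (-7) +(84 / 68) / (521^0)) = -26656 / 9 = -2961.78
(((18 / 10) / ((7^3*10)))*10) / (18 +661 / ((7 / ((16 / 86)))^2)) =16641 / 58559270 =0.00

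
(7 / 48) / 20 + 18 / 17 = 17399 / 16320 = 1.07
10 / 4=5 / 2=2.50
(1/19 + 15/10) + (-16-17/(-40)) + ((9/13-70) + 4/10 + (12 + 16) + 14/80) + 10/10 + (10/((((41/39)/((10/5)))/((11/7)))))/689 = -403602065/7514234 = -53.71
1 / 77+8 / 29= 645 / 2233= 0.29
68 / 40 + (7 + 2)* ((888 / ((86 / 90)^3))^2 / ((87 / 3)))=589312726921983157 / 1833195284210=321467.51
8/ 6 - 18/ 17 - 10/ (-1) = 524/ 51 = 10.27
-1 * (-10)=10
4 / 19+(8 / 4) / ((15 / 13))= 554 / 285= 1.94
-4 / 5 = -0.80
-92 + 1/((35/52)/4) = -3012/35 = -86.06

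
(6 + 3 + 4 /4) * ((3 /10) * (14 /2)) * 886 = 18606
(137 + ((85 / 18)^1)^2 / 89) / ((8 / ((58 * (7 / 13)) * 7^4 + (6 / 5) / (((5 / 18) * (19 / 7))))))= 48226589477717 / 37486800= 1286495.23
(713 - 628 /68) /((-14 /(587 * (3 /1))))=-10534302 /119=-88523.55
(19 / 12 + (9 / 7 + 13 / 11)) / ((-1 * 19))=-197 / 924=-0.21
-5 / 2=-2.50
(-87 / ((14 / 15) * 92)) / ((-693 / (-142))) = -10295 / 49588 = -0.21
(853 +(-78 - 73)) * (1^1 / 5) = 702 / 5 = 140.40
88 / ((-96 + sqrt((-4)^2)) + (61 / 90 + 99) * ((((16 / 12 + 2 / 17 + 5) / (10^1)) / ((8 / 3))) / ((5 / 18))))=-2992000 / 176541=-16.95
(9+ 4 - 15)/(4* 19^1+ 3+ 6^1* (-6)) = -2/43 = -0.05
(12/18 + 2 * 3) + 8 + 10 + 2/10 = 373/15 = 24.87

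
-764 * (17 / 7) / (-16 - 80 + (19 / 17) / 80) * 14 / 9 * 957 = 11269427840 / 391623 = 28776.22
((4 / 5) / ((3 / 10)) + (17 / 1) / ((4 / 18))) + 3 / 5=2393 / 30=79.77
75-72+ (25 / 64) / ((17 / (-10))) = 1507 / 544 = 2.77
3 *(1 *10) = 30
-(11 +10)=-21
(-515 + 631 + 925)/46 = 1041/46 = 22.63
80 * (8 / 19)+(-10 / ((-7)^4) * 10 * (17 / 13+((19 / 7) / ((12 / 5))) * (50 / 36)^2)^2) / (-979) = 47080038559898265235 / 1397667152466801216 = 33.68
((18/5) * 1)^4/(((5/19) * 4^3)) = 124659/12500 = 9.97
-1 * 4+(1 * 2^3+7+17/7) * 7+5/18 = 2129/18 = 118.28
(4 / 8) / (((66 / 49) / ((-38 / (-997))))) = 931 / 65802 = 0.01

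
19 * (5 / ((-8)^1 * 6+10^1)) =-5 / 2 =-2.50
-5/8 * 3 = -15/8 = -1.88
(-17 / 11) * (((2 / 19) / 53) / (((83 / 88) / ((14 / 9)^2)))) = -53312 / 6770061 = -0.01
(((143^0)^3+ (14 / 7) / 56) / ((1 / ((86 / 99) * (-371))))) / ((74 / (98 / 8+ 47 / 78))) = -132512455 / 2285712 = -57.97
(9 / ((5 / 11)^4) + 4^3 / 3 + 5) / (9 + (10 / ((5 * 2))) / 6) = 889364 / 34375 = 25.87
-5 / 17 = -0.29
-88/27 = -3.26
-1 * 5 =-5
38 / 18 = 19 / 9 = 2.11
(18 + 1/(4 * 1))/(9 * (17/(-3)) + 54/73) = -5329/14676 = -0.36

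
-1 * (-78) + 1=79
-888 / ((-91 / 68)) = 60384 / 91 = 663.56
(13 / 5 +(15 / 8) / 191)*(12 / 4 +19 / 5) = 338963 / 19100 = 17.75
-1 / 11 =-0.09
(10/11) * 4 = 40/11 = 3.64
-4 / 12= -1 / 3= -0.33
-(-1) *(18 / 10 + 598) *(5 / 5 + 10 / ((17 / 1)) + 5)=335888 / 85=3951.62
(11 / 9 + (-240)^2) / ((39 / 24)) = 4147288 / 117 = 35446.91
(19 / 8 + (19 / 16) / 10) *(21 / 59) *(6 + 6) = 25137 / 2360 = 10.65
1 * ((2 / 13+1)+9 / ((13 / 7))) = 6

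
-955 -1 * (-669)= -286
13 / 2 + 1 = 15 / 2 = 7.50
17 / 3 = 5.67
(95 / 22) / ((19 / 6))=15 / 11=1.36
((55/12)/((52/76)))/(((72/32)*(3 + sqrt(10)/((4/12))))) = -1045/9477 + 1045*sqrt(10)/9477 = 0.24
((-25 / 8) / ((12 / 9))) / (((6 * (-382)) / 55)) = 1375 / 24448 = 0.06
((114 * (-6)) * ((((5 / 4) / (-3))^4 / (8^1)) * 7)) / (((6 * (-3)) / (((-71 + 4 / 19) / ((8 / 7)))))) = -41190625 / 663552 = -62.08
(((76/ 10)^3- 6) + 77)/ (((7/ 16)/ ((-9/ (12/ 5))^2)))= 573723/ 35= 16392.09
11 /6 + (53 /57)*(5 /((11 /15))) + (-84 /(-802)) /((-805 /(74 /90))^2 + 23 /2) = 10786433388831697 /1319756784931398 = 8.17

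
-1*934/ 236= -467/ 118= -3.96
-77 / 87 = -0.89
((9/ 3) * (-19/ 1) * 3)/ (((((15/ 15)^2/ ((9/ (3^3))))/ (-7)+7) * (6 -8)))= 1197/ 92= 13.01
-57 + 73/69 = -55.94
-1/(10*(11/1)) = -1/110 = -0.01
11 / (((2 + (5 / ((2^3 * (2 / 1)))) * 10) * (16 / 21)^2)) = 4851 / 1312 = 3.70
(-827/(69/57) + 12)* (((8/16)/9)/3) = -15437/1242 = -12.43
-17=-17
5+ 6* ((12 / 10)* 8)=313 / 5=62.60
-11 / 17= -0.65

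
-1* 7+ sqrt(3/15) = -7+ sqrt(5)/5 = -6.55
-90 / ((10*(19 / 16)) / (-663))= 95472 / 19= 5024.84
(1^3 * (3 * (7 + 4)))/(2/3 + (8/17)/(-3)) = 1683/26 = 64.73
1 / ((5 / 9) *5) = 9 / 25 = 0.36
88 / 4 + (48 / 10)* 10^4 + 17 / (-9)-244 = 429985 / 9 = 47776.11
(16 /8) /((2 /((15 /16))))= 15 /16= 0.94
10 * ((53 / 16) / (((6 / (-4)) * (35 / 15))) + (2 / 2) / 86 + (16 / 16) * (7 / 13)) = -62035 / 15652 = -3.96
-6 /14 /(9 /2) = -2 /21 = -0.10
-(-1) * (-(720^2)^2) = -268738560000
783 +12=795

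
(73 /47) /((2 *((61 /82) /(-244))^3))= -27404162.72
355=355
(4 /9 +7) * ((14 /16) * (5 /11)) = 2345 /792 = 2.96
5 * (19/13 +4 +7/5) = 34.31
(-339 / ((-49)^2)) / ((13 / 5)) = -1695 / 31213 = -0.05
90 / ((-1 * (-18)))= 5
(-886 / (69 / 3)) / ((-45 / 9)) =886 / 115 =7.70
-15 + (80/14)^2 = 17.65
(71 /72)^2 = 5041 /5184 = 0.97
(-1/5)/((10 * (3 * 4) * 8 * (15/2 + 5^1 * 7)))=-1/204000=-0.00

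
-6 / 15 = -2 / 5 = -0.40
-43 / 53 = -0.81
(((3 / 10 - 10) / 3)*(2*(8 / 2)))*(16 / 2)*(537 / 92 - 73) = 4794904 / 345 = 13898.27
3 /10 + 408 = 4083 /10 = 408.30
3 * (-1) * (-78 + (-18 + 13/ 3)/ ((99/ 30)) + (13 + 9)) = 5954/ 33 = 180.42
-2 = -2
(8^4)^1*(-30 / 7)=-17554.29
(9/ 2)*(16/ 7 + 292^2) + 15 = 2685993/ 7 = 383713.29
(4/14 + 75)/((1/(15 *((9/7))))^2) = 9604575/343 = 28001.68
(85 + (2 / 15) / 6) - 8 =3466 / 45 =77.02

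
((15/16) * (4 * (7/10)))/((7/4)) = 3/2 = 1.50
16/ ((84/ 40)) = 160/ 21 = 7.62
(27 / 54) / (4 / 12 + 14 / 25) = 75 / 134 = 0.56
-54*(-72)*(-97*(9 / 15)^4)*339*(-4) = 41423109696 / 625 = 66276975.51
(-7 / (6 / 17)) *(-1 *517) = 61523 / 6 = 10253.83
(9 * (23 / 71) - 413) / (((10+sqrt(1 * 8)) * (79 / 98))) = -7133420 / 129007+1426684 * sqrt(2) / 129007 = -39.66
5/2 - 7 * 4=-51/2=-25.50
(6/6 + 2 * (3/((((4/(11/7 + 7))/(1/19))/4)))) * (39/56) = 19227/7448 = 2.58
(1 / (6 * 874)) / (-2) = -1 / 10488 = -0.00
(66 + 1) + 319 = 386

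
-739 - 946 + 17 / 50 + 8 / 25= -84217 / 50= -1684.34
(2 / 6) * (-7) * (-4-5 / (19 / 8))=812 / 57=14.25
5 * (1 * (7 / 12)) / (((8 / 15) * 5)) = 35 / 32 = 1.09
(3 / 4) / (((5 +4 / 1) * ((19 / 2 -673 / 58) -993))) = -0.00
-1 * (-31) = 31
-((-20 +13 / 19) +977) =-18196 / 19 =-957.68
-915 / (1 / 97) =-88755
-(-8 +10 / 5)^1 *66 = 396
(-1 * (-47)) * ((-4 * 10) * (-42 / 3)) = 26320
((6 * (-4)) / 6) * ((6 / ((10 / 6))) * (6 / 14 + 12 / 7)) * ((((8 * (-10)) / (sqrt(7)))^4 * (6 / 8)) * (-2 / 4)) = 3317760000 / 343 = 9672769.68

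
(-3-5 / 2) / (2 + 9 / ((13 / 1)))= -143 / 70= -2.04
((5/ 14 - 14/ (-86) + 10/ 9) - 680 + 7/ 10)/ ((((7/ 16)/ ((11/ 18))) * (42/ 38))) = -15347331472/ 17920035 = -856.43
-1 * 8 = -8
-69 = -69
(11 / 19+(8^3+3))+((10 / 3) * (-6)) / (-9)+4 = 89228 / 171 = 521.80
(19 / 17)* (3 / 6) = 19 / 34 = 0.56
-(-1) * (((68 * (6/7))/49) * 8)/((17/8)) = 1536/343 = 4.48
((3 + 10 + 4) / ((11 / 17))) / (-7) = -289 / 77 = -3.75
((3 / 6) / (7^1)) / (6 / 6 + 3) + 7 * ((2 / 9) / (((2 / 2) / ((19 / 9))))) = 14977 / 4536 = 3.30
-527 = -527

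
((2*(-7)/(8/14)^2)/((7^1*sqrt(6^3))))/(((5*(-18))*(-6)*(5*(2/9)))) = -49*sqrt(6)/172800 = -0.00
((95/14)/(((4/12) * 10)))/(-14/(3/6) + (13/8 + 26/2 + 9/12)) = -114/707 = -0.16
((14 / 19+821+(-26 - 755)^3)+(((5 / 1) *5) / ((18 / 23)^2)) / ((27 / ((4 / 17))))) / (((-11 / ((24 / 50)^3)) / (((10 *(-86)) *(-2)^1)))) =7408701105583297024 / 899353125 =8237811044.00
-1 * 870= -870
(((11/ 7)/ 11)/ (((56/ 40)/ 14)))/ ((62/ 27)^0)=1.43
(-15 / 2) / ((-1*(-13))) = -15 / 26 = -0.58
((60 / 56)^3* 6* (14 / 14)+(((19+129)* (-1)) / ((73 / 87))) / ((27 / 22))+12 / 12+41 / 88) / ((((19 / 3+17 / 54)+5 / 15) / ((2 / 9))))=-2674676987 / 623020398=-4.29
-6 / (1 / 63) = -378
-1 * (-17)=17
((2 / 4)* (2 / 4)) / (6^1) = 1 / 24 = 0.04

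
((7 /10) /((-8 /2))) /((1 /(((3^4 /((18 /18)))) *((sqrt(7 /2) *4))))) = -106.08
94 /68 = 1.38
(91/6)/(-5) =-91/30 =-3.03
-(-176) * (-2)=-352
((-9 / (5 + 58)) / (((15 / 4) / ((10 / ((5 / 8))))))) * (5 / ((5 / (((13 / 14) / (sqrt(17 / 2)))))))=-416 * sqrt(34) / 12495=-0.19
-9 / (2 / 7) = -63 / 2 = -31.50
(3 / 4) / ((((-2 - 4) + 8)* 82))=3 / 656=0.00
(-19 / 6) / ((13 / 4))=-38 / 39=-0.97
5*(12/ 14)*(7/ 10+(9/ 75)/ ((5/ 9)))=687/ 175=3.93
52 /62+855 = 26531 /31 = 855.84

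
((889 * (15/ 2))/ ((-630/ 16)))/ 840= -127/ 630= -0.20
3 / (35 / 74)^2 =16428 / 1225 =13.41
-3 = -3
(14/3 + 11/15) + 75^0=32/5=6.40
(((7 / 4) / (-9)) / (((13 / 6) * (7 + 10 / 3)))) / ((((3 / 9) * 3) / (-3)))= 21 / 806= 0.03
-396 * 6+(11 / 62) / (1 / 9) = -147213 / 62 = -2374.40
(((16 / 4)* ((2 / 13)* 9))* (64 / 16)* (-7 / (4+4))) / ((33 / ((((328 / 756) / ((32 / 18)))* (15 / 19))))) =-615 / 5434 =-0.11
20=20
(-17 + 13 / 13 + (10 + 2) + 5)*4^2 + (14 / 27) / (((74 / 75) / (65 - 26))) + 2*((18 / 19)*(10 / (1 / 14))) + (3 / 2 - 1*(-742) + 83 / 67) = 295746461 / 282606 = 1046.50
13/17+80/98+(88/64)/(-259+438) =1895107/1192856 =1.59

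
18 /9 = 2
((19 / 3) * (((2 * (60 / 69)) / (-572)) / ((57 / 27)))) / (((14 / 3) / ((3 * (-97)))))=13095 / 23023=0.57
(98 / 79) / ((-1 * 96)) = -49 / 3792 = -0.01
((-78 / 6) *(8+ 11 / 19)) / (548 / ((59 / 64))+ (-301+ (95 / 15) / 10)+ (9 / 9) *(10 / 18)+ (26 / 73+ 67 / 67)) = -821387970 / 2179926031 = -0.38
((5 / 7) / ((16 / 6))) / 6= 5 / 112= 0.04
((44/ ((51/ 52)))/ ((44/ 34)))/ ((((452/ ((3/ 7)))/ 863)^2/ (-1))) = -29045991/ 1251362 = -23.21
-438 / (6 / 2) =-146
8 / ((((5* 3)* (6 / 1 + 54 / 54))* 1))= 8 / 105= 0.08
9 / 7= 1.29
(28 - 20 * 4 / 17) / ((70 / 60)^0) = 23.29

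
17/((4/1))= 17/4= 4.25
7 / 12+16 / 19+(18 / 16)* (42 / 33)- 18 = -18989 / 1254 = -15.14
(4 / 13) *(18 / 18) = 4 / 13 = 0.31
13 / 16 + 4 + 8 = 205 / 16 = 12.81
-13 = -13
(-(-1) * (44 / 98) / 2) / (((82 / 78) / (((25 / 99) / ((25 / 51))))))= 221 / 2009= 0.11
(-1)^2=1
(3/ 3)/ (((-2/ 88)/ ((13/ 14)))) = -286/ 7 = -40.86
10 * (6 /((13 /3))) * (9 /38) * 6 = 4860 /247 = 19.68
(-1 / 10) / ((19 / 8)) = -4 / 95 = -0.04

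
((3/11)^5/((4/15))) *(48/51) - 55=-150568105/2737867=-54.99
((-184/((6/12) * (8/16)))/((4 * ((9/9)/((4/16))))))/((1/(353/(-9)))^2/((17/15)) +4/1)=-97444238/8474627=-11.50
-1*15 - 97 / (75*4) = -4597 / 300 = -15.32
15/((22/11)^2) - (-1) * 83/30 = 391/60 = 6.52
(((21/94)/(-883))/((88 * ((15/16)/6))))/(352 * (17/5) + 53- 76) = -0.00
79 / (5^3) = 79 / 125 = 0.63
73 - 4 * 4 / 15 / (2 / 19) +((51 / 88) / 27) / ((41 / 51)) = 3403789 / 54120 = 62.89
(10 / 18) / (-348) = -5 / 3132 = -0.00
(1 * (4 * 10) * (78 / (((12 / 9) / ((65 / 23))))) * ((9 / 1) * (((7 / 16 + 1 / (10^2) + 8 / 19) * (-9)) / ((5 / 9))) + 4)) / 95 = -7088056209 / 830300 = -8536.74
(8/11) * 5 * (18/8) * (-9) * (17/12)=-2295/22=-104.32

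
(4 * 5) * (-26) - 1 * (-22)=-498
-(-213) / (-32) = -213 / 32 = -6.66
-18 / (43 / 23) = -9.63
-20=-20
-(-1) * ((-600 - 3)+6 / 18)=-1808 / 3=-602.67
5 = 5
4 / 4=1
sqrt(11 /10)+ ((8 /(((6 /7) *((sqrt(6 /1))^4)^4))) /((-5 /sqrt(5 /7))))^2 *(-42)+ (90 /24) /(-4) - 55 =-73971485366449 /1322395269120+ sqrt(110) /10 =-54.89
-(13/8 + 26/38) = -351/152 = -2.31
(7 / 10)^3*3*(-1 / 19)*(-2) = 1029 / 9500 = 0.11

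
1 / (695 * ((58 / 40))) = 4 / 4031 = 0.00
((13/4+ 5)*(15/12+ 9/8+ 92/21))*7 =12485/32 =390.16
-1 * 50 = -50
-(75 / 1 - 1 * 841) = 766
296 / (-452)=-74 / 113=-0.65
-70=-70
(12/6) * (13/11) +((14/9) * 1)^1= 3.92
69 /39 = 1.77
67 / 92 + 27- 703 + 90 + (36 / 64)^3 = -55120513 / 94208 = -585.09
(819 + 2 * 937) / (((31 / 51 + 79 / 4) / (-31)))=-17030532 / 4153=-4100.78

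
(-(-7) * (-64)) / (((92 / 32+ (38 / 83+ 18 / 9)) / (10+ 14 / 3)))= -13088768 / 10623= -1232.12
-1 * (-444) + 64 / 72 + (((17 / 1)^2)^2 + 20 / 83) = 83966.13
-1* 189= -189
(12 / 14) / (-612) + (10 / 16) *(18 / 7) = 2293 / 1428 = 1.61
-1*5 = -5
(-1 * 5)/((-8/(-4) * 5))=-1/2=-0.50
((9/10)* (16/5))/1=72/25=2.88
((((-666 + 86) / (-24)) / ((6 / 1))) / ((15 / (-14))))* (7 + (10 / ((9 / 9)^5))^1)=-3451 / 54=-63.91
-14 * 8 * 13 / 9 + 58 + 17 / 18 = -617 / 6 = -102.83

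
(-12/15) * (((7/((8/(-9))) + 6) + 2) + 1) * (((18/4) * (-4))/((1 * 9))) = 9/5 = 1.80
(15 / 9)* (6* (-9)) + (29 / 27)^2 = -64769 / 729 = -88.85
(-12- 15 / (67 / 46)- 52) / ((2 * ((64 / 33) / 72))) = -739233 / 536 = -1379.17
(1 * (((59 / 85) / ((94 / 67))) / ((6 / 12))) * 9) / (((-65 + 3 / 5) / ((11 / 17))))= -391347 / 4373726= -0.09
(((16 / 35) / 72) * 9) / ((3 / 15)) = 2 / 7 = 0.29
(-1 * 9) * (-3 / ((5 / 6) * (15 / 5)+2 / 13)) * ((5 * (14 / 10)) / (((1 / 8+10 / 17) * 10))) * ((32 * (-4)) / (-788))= 3564288 / 2197535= 1.62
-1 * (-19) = 19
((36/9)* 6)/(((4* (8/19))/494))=14079/2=7039.50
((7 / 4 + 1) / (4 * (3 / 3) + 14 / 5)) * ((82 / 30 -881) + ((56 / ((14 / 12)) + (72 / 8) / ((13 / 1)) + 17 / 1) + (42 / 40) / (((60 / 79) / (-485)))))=-50899541 / 84864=-599.78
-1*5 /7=-5 /7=-0.71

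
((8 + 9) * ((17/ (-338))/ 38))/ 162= -289/ 2080728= -0.00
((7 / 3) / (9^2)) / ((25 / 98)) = 686 / 6075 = 0.11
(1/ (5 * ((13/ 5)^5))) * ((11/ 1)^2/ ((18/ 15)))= 0.17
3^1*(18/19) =54/19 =2.84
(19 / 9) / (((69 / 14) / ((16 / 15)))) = 4256 / 9315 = 0.46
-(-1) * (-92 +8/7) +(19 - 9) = -566/7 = -80.86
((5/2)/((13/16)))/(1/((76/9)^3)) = 17559040/9477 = 1852.81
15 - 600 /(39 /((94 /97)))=115 /1261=0.09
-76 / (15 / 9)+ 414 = 1842 / 5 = 368.40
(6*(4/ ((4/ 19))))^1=114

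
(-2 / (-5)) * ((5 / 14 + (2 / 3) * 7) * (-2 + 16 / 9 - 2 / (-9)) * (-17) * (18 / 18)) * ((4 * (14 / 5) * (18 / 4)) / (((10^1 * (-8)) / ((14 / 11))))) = 0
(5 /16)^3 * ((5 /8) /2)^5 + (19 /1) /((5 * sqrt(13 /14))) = 390625 /4294967296 + 19 * sqrt(182) /65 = 3.94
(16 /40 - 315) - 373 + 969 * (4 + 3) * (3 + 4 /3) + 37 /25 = 717672 /25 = 28706.88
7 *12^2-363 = 645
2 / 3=0.67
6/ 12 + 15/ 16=23/ 16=1.44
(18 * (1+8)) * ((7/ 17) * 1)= 1134/ 17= 66.71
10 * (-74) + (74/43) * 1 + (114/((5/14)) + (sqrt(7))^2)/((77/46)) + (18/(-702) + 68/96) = -542.72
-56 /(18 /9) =-28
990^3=970299000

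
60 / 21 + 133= 951 / 7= 135.86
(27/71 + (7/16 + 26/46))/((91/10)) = 180675/1188824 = 0.15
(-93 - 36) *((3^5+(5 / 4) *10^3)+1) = -192726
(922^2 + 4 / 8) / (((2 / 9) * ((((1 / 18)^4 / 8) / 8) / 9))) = 231306115463424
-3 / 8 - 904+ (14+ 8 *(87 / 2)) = -4339 / 8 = -542.38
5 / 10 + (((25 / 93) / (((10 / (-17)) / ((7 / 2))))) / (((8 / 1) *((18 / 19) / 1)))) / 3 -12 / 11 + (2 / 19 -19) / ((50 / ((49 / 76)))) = -14436650363 / 15953889600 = -0.90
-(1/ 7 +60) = -60.14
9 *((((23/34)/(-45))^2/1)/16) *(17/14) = 529/3427200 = 0.00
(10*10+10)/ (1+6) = 110/ 7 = 15.71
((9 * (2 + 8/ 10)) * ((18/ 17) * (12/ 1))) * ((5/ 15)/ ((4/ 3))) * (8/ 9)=71.15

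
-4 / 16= -1 / 4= -0.25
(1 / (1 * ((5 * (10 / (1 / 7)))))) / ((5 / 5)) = 1 / 350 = 0.00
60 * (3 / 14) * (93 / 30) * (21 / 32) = 837 / 32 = 26.16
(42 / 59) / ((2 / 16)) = 336 / 59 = 5.69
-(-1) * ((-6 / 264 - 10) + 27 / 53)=-22185 / 2332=-9.51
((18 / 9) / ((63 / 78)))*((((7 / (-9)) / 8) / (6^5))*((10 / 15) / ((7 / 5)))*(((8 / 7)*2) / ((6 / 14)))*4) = -0.00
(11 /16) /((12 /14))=77 /96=0.80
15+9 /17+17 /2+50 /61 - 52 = -56311 /2074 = -27.15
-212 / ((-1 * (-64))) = -53 / 16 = -3.31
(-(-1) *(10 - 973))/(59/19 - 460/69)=54891/203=270.40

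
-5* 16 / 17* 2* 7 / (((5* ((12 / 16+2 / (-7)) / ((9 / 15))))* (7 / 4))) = -10752 / 1105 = -9.73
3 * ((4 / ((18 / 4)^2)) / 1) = 16 / 27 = 0.59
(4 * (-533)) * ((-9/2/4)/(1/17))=40774.50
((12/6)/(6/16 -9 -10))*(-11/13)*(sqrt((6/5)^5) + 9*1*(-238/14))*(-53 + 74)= -565488/1937 + 133056*sqrt(30)/242125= -288.93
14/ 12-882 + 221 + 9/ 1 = -3905/ 6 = -650.83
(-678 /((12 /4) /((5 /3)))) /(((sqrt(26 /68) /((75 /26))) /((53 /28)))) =-748625 * sqrt(442) /4732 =-3326.06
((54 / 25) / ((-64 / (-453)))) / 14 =1.09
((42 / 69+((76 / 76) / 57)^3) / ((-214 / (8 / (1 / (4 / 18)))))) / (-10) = 2074180 / 4101839757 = 0.00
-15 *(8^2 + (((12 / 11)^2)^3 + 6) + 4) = -2011222470 / 1771561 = -1135.28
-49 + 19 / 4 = -177 / 4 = -44.25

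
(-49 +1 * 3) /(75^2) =-46 /5625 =-0.01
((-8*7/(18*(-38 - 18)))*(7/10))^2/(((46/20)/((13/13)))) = 49/74520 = 0.00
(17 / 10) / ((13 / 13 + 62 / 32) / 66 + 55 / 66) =2992 / 1545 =1.94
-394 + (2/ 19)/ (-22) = -82347/ 209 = -394.00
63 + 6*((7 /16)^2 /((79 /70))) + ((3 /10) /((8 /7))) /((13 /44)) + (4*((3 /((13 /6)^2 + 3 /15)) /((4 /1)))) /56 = 131568788943 /2026722880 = 64.92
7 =7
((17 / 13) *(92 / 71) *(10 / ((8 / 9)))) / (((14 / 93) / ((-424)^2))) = 147086880480 / 6461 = 22765342.90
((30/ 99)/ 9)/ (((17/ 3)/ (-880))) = -800/ 153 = -5.23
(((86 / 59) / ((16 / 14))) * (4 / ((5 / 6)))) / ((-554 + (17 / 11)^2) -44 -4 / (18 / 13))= -0.01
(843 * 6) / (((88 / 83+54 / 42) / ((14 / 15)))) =13713924 / 6815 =2012.31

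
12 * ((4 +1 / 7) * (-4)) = -1392 / 7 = -198.86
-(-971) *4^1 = 3884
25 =25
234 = 234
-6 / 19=-0.32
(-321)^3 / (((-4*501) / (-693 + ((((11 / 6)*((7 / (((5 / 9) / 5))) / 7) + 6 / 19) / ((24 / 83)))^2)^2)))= 1076956870740422802007851 / 5705198993408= 188767626157.26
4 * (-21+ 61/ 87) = -7064/ 87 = -81.20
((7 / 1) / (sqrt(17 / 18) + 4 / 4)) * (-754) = -95004 + 15834 * sqrt(34) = -2676.71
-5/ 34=-0.15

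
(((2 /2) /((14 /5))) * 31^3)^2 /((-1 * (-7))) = 22187592025 /1372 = 16171714.30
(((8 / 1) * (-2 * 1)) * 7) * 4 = -448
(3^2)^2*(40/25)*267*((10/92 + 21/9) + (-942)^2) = 3531157623684/115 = 30705718466.82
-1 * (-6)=6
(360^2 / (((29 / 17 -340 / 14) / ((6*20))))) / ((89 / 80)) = -148055040000 / 239143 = -619106.73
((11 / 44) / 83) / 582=1 / 193224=0.00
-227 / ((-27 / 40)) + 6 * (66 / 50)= 232346 / 675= 344.22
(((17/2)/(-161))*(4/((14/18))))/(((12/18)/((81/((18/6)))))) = -11.00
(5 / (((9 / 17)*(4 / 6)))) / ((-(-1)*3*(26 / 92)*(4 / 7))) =13685 / 468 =29.24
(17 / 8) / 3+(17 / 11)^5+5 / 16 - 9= 6470603 / 7730448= 0.84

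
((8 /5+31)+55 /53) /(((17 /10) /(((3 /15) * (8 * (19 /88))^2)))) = 6435908 /545105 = 11.81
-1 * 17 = -17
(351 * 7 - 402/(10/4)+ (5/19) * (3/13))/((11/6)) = 17015292/13585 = 1252.51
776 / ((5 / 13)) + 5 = 10113 / 5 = 2022.60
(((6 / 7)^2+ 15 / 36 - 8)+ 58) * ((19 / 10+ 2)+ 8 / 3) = 5925169 / 17640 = 335.89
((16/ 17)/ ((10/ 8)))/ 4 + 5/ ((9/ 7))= 3119/ 765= 4.08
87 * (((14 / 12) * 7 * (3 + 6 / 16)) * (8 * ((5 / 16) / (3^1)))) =1998.28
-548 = -548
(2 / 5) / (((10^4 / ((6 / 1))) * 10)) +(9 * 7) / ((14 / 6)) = 3375003 / 125000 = 27.00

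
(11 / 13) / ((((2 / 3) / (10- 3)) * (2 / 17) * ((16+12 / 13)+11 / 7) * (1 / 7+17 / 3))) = 343 / 488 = 0.70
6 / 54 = 1 / 9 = 0.11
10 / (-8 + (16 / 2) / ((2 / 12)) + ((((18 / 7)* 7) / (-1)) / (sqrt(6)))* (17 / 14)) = 3570* sqrt(6) / 148997 + 39200 / 148997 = 0.32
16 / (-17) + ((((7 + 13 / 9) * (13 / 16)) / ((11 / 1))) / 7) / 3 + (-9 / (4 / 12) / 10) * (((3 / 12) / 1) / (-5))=-5488589 / 7068600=-0.78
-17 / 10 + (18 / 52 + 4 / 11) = -708 / 715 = -0.99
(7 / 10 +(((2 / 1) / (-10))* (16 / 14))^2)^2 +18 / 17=165788033 / 102042500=1.62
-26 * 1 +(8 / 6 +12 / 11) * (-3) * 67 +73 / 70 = -394417 / 770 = -512.23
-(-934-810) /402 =4.34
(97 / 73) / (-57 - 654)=-97 / 51903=-0.00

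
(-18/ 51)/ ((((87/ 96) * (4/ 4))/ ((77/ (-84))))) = 176/ 493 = 0.36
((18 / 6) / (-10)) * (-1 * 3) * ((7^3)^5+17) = 4272805358964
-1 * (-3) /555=1 /185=0.01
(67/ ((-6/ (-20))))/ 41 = 670/ 123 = 5.45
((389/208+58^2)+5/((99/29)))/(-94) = -35.82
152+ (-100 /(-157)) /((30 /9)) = 23894 /157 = 152.19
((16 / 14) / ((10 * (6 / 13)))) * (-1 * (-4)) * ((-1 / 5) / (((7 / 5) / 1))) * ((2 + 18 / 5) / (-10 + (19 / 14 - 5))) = 832 / 14325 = 0.06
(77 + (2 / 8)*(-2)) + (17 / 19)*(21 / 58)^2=4897071 / 63916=76.62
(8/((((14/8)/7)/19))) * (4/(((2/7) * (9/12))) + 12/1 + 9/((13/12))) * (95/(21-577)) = -21948800/5421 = -4048.85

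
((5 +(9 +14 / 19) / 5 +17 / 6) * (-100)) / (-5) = 11150 / 57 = 195.61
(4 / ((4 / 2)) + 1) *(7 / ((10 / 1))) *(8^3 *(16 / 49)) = 12288 / 35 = 351.09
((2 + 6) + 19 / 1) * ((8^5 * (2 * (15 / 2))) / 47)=13271040 / 47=282362.55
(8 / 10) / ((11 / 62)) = 248 / 55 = 4.51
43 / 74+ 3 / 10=163 / 185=0.88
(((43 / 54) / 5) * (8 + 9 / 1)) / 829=731 / 223830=0.00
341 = 341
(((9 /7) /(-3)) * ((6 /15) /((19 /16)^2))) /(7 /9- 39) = 1728 /543305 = 0.00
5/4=1.25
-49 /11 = -4.45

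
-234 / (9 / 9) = -234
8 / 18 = 4 / 9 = 0.44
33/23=1.43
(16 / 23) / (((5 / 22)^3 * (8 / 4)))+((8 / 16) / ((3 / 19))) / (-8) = 4034207 / 138000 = 29.23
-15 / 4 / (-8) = 15 / 32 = 0.47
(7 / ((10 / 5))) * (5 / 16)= 35 / 32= 1.09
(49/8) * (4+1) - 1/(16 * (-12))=5881/192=30.63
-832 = -832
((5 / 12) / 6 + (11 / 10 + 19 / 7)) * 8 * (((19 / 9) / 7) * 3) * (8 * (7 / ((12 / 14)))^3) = 446473153 / 3645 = 122489.21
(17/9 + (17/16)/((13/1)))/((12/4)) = 3689/5616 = 0.66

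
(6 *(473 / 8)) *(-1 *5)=-7095 / 4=-1773.75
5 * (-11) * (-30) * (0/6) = 0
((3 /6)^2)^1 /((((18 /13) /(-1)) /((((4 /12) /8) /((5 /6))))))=-13 /1440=-0.01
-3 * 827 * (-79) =195999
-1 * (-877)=877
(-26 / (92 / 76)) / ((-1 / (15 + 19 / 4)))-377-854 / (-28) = 1787 / 23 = 77.70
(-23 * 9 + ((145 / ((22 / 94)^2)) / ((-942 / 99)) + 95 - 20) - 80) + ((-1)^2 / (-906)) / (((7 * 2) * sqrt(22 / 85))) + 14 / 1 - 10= -1679347 / 3454 - sqrt(1870) / 279048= -486.20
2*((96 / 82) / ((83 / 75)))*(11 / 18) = 4400 / 3403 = 1.29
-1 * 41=-41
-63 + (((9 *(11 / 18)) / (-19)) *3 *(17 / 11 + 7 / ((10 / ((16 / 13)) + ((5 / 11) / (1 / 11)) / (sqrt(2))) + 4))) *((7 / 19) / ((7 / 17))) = -402100329 / 6215698 + 314160 *sqrt(2) / 3107849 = -64.55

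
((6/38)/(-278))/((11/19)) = -3/3058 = -0.00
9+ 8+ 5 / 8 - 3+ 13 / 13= 125 / 8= 15.62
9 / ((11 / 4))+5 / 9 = 379 / 99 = 3.83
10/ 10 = 1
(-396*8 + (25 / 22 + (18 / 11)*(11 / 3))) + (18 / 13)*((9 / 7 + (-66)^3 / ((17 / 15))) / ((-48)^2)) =-7216973509 / 2178176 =-3313.31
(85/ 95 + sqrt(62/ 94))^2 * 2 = 68 * sqrt(1457)/ 893 + 49548/ 16967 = 5.83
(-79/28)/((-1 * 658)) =0.00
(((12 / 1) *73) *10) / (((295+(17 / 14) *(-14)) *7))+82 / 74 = 201953 / 36001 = 5.61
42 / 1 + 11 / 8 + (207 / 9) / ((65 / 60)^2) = 85139 / 1352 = 62.97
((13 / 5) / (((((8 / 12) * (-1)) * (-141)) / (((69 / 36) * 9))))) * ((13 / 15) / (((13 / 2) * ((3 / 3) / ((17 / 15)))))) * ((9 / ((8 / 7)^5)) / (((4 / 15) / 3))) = 2306609487 / 616038400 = 3.74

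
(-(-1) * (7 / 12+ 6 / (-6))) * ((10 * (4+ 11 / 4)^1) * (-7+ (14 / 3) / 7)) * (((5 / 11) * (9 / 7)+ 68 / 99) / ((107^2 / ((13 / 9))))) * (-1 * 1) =-5440175 / 190419768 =-0.03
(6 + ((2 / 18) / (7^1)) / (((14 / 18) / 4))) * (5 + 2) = 298 / 7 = 42.57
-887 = -887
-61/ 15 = -4.07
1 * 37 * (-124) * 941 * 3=-12951924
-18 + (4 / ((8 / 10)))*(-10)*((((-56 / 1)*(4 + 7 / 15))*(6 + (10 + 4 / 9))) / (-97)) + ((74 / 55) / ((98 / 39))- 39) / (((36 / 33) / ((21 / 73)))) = -28752266609 / 13383090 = -2148.40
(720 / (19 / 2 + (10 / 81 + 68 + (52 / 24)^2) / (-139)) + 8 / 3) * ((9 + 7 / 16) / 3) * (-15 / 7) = -9485796595 / 16978458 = -558.70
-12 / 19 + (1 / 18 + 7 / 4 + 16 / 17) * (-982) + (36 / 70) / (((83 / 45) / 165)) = -8957995681 / 3377934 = -2651.92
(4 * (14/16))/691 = 0.01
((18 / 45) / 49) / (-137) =-2 / 33565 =-0.00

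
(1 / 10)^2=1 / 100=0.01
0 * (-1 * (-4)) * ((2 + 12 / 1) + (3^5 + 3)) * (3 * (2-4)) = 0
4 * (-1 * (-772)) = 3088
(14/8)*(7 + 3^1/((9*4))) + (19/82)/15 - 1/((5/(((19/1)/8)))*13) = 12.37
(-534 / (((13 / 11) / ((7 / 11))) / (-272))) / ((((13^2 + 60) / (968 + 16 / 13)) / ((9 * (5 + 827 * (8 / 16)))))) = 48252155414400 / 38701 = 1246793504.42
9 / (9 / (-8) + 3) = 24 / 5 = 4.80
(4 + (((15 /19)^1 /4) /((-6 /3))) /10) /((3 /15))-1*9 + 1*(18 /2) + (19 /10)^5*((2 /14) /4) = 1108420881 /53200000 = 20.83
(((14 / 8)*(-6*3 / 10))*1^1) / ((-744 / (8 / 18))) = 7 / 3720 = 0.00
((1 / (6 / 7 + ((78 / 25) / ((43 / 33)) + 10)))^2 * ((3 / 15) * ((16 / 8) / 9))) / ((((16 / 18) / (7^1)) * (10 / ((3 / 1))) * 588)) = 323575 / 318197744768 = 0.00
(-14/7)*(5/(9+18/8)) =-8/9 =-0.89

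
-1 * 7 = -7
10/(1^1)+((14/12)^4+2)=17953/1296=13.85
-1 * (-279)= 279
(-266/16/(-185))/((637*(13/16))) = 38/218855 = 0.00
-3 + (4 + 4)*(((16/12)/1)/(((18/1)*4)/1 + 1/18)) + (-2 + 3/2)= -3.35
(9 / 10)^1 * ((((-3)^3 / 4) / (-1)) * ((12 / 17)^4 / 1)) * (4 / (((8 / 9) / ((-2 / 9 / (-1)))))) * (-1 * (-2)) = 1259712 / 417605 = 3.02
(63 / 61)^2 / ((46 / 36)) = 71442 / 85583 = 0.83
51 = 51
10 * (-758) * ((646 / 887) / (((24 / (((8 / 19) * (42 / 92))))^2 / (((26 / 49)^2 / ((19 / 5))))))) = -217773400 / 8300085647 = -0.03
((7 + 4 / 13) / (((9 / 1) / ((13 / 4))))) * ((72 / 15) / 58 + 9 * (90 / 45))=8303 / 174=47.72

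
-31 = -31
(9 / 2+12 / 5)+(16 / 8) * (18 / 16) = 183 / 20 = 9.15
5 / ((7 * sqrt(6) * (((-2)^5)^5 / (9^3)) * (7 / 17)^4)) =-101478015 * sqrt(6) / 1127898677248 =-0.00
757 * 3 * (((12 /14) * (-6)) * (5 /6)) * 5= -340650 /7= -48664.29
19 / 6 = 3.17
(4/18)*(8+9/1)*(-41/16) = -697/72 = -9.68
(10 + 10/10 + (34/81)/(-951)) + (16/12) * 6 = 1463555/77031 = 19.00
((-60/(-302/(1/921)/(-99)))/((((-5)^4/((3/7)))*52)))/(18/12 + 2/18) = -2673/15292015375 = -0.00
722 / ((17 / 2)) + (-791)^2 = 625765.94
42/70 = 3/5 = 0.60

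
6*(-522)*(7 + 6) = -40716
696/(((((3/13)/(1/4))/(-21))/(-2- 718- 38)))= 12002172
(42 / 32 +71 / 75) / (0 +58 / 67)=181637 / 69600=2.61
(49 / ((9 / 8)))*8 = 3136 / 9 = 348.44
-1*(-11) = 11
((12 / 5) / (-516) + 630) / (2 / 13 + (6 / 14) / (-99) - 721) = -406753347 / 465413510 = -0.87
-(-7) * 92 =644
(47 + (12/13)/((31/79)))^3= 7867537892369/65450827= 120205.32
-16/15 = -1.07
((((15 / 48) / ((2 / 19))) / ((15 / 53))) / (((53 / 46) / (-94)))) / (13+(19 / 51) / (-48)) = -2094978 / 31805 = -65.87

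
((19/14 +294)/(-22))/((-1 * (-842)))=-4135/259336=-0.02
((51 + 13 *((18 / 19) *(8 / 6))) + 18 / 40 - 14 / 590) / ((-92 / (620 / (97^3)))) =-47155247 / 94125791836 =-0.00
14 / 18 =7 / 9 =0.78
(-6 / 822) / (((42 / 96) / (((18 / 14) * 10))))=-1440 / 6713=-0.21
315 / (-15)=-21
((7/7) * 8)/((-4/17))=-34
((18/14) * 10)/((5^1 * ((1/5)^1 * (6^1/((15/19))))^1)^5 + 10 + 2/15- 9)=843750/1664012903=0.00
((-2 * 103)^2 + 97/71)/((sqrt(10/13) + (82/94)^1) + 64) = 1871044647589/2859669911 - 2218611359 * sqrt(130)/2859669911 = 645.44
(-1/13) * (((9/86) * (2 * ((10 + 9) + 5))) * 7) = -1512/559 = -2.70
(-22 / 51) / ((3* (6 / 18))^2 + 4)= -22 / 255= -0.09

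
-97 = -97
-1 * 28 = -28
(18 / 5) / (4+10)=9 / 35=0.26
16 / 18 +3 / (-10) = 53 / 90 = 0.59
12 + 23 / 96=1175 / 96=12.24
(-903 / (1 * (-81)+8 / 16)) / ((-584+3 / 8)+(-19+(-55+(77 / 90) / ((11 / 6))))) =-30960 / 1813757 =-0.02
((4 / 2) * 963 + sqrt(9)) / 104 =18.55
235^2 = 55225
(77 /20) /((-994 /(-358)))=1969 /1420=1.39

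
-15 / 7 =-2.14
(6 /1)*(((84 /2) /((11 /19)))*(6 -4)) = 9576 /11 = 870.55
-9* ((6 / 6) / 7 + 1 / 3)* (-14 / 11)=60 / 11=5.45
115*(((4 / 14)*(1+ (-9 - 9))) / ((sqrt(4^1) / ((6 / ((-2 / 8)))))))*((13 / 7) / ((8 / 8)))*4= 2439840 / 49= 49792.65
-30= -30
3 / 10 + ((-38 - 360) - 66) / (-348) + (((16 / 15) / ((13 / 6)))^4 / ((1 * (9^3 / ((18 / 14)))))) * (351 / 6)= 283637701 / 173013750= 1.64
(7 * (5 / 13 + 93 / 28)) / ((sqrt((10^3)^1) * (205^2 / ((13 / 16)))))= 1349 * sqrt(10) / 268960000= 0.00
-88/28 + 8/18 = -170/63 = -2.70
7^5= 16807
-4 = -4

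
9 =9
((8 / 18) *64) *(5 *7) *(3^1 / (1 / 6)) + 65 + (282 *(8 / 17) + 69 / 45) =4620406 / 255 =18119.24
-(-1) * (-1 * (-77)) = 77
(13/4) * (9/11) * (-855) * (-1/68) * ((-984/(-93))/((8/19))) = 77927265/92752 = 840.17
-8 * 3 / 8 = -3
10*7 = 70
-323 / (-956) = 323 / 956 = 0.34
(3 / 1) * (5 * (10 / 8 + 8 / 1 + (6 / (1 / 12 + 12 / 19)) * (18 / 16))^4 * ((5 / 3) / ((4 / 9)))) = 6866246.46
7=7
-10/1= -10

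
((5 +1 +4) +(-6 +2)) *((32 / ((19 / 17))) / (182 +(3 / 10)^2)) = 326400 / 345971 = 0.94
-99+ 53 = -46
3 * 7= 21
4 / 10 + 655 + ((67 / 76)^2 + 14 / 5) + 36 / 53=1009696513 / 1530640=659.66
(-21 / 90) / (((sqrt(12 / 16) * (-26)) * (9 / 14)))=49 * sqrt(3) / 5265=0.02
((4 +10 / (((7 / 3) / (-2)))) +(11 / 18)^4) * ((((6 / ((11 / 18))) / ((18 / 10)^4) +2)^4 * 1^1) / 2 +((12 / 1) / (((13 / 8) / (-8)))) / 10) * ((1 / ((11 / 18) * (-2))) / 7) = 8431611162448205035253 / 521537422702204354446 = 16.17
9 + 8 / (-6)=23 / 3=7.67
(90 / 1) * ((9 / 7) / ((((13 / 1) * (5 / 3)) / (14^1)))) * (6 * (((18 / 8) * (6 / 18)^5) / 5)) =54 / 65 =0.83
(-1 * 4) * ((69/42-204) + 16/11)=61878/77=803.61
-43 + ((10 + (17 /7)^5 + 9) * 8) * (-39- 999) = -14442956461 /16807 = -859341.73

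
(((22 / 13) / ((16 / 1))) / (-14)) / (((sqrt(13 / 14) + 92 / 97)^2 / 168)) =-523401998427 / 189800533 + 38792253192*sqrt(182) / 189800533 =-0.35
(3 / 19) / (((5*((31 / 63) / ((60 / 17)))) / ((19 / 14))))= 162 / 527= 0.31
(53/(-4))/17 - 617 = -42009/68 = -617.78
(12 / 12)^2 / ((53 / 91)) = 91 / 53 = 1.72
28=28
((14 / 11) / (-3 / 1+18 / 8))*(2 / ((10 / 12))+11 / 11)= -952 / 165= -5.77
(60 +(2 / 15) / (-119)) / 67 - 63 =-7427387 / 119595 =-62.10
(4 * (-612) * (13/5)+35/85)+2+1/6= -3244733/510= -6362.22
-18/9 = -2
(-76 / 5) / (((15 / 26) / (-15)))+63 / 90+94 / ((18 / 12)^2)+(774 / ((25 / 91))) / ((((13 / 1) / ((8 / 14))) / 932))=52135451 / 450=115856.56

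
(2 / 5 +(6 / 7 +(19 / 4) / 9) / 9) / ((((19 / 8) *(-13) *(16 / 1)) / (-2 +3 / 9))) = 6281 / 3361176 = 0.00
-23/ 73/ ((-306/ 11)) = 253/ 22338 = 0.01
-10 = -10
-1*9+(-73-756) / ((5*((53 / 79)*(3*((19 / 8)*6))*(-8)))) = -750179 / 90630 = -8.28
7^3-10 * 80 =-457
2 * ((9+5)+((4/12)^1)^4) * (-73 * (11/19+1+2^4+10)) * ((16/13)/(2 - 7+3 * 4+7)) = -4960.09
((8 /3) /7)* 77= 88 /3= 29.33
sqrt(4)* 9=18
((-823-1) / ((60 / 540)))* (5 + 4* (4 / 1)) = -155736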